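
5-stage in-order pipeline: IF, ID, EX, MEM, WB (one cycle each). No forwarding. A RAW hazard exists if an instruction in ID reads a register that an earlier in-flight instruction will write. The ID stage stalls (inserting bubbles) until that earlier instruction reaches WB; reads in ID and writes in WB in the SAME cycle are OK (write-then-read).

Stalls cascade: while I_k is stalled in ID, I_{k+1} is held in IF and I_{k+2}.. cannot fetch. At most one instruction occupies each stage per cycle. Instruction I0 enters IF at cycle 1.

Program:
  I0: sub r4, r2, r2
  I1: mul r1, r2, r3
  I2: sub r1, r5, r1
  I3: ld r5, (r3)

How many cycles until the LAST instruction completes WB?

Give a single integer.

I0 sub r4 <- r2,r2: IF@1 ID@2 stall=0 (-) EX@3 MEM@4 WB@5
I1 mul r1 <- r2,r3: IF@2 ID@3 stall=0 (-) EX@4 MEM@5 WB@6
I2 sub r1 <- r5,r1: IF@3 ID@4 stall=2 (RAW on I1.r1 (WB@6)) EX@7 MEM@8 WB@9
I3 ld r5 <- r3: IF@4 ID@7 stall=0 (-) EX@8 MEM@9 WB@10

Answer: 10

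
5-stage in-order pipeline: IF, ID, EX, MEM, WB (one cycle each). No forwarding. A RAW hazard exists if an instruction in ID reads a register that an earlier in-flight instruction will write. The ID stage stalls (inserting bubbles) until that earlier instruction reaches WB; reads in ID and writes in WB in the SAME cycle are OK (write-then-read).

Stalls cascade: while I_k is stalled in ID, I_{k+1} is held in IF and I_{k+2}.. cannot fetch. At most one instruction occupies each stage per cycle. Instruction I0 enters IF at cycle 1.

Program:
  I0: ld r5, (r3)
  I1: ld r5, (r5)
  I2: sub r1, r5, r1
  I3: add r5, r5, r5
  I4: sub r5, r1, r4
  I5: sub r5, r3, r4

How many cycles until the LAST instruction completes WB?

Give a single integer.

I0 ld r5 <- r3: IF@1 ID@2 stall=0 (-) EX@3 MEM@4 WB@5
I1 ld r5 <- r5: IF@2 ID@3 stall=2 (RAW on I0.r5 (WB@5)) EX@6 MEM@7 WB@8
I2 sub r1 <- r5,r1: IF@3 ID@6 stall=2 (RAW on I1.r5 (WB@8)) EX@9 MEM@10 WB@11
I3 add r5 <- r5,r5: IF@6 ID@9 stall=0 (-) EX@10 MEM@11 WB@12
I4 sub r5 <- r1,r4: IF@9 ID@10 stall=1 (RAW on I2.r1 (WB@11)) EX@12 MEM@13 WB@14
I5 sub r5 <- r3,r4: IF@10 ID@12 stall=0 (-) EX@13 MEM@14 WB@15

Answer: 15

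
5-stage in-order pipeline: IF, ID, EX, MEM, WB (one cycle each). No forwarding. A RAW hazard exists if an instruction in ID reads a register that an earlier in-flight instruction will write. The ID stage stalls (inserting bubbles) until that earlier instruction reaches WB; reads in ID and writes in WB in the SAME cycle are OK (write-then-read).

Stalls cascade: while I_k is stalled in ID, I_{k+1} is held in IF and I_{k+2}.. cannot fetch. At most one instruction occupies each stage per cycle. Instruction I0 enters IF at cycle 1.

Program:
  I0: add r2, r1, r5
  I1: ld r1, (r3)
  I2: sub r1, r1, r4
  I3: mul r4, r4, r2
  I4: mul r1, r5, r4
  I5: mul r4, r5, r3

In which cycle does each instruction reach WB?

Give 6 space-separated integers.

Answer: 5 6 9 10 13 14

Derivation:
I0 add r2 <- r1,r5: IF@1 ID@2 stall=0 (-) EX@3 MEM@4 WB@5
I1 ld r1 <- r3: IF@2 ID@3 stall=0 (-) EX@4 MEM@5 WB@6
I2 sub r1 <- r1,r4: IF@3 ID@4 stall=2 (RAW on I1.r1 (WB@6)) EX@7 MEM@8 WB@9
I3 mul r4 <- r4,r2: IF@4 ID@7 stall=0 (-) EX@8 MEM@9 WB@10
I4 mul r1 <- r5,r4: IF@7 ID@8 stall=2 (RAW on I3.r4 (WB@10)) EX@11 MEM@12 WB@13
I5 mul r4 <- r5,r3: IF@8 ID@11 stall=0 (-) EX@12 MEM@13 WB@14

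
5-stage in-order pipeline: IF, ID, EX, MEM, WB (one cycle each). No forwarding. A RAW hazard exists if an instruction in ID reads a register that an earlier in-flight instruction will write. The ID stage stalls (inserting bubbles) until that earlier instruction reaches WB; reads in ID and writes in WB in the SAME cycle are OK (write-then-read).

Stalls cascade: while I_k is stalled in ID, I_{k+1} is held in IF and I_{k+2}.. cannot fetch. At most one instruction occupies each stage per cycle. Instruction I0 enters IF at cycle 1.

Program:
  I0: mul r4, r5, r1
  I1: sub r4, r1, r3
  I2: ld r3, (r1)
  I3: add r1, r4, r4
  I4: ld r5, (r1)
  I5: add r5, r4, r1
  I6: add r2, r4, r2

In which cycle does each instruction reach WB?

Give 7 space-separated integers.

I0 mul r4 <- r5,r1: IF@1 ID@2 stall=0 (-) EX@3 MEM@4 WB@5
I1 sub r4 <- r1,r3: IF@2 ID@3 stall=0 (-) EX@4 MEM@5 WB@6
I2 ld r3 <- r1: IF@3 ID@4 stall=0 (-) EX@5 MEM@6 WB@7
I3 add r1 <- r4,r4: IF@4 ID@5 stall=1 (RAW on I1.r4 (WB@6)) EX@7 MEM@8 WB@9
I4 ld r5 <- r1: IF@5 ID@7 stall=2 (RAW on I3.r1 (WB@9)) EX@10 MEM@11 WB@12
I5 add r5 <- r4,r1: IF@7 ID@10 stall=0 (-) EX@11 MEM@12 WB@13
I6 add r2 <- r4,r2: IF@10 ID@11 stall=0 (-) EX@12 MEM@13 WB@14

Answer: 5 6 7 9 12 13 14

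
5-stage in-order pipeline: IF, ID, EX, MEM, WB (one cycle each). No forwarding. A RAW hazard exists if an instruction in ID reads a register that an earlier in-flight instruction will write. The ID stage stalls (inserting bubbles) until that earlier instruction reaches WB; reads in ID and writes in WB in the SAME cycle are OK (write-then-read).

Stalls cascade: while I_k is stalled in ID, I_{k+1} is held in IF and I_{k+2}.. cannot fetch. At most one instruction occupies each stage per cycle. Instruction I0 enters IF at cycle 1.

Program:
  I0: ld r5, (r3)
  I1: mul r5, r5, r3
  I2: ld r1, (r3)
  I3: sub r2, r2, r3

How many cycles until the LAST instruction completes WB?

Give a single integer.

Answer: 10

Derivation:
I0 ld r5 <- r3: IF@1 ID@2 stall=0 (-) EX@3 MEM@4 WB@5
I1 mul r5 <- r5,r3: IF@2 ID@3 stall=2 (RAW on I0.r5 (WB@5)) EX@6 MEM@7 WB@8
I2 ld r1 <- r3: IF@3 ID@6 stall=0 (-) EX@7 MEM@8 WB@9
I3 sub r2 <- r2,r3: IF@6 ID@7 stall=0 (-) EX@8 MEM@9 WB@10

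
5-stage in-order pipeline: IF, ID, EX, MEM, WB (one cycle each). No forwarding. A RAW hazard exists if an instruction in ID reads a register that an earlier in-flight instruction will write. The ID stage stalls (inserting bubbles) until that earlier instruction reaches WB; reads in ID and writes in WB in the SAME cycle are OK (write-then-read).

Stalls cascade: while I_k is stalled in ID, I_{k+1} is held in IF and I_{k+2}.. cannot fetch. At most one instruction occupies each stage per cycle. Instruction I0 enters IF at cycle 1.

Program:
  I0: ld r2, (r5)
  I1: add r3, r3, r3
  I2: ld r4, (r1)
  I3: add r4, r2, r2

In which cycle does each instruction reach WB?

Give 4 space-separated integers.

I0 ld r2 <- r5: IF@1 ID@2 stall=0 (-) EX@3 MEM@4 WB@5
I1 add r3 <- r3,r3: IF@2 ID@3 stall=0 (-) EX@4 MEM@5 WB@6
I2 ld r4 <- r1: IF@3 ID@4 stall=0 (-) EX@5 MEM@6 WB@7
I3 add r4 <- r2,r2: IF@4 ID@5 stall=0 (-) EX@6 MEM@7 WB@8

Answer: 5 6 7 8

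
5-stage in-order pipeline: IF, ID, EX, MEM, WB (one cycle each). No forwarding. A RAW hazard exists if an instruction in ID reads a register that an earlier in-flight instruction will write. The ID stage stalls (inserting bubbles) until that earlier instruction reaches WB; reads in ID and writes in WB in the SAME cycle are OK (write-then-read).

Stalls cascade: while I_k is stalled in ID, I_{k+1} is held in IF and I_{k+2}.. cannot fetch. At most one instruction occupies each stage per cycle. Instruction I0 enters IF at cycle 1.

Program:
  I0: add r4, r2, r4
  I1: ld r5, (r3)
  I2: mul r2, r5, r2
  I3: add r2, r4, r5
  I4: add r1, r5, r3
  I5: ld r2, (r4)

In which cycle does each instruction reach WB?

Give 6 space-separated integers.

I0 add r4 <- r2,r4: IF@1 ID@2 stall=0 (-) EX@3 MEM@4 WB@5
I1 ld r5 <- r3: IF@2 ID@3 stall=0 (-) EX@4 MEM@5 WB@6
I2 mul r2 <- r5,r2: IF@3 ID@4 stall=2 (RAW on I1.r5 (WB@6)) EX@7 MEM@8 WB@9
I3 add r2 <- r4,r5: IF@4 ID@7 stall=0 (-) EX@8 MEM@9 WB@10
I4 add r1 <- r5,r3: IF@7 ID@8 stall=0 (-) EX@9 MEM@10 WB@11
I5 ld r2 <- r4: IF@8 ID@9 stall=0 (-) EX@10 MEM@11 WB@12

Answer: 5 6 9 10 11 12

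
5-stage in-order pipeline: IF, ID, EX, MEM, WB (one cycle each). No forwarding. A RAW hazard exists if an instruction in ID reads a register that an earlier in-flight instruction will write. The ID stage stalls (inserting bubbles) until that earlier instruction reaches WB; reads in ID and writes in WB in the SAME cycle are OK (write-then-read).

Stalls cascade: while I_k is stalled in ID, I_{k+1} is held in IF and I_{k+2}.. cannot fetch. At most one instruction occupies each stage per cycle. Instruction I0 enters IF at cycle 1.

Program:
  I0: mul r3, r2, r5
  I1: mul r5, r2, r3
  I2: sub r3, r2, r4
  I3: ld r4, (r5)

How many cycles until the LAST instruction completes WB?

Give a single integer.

I0 mul r3 <- r2,r5: IF@1 ID@2 stall=0 (-) EX@3 MEM@4 WB@5
I1 mul r5 <- r2,r3: IF@2 ID@3 stall=2 (RAW on I0.r3 (WB@5)) EX@6 MEM@7 WB@8
I2 sub r3 <- r2,r4: IF@3 ID@6 stall=0 (-) EX@7 MEM@8 WB@9
I3 ld r4 <- r5: IF@6 ID@7 stall=1 (RAW on I1.r5 (WB@8)) EX@9 MEM@10 WB@11

Answer: 11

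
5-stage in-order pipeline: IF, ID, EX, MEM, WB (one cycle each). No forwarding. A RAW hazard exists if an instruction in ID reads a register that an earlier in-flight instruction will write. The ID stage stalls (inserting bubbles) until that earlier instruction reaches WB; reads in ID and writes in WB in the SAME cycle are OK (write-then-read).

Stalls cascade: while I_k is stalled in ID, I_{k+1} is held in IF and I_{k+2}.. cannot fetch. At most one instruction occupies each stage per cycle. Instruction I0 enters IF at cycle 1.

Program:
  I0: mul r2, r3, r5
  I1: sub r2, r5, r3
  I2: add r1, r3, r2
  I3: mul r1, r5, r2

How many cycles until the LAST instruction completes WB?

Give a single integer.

Answer: 10

Derivation:
I0 mul r2 <- r3,r5: IF@1 ID@2 stall=0 (-) EX@3 MEM@4 WB@5
I1 sub r2 <- r5,r3: IF@2 ID@3 stall=0 (-) EX@4 MEM@5 WB@6
I2 add r1 <- r3,r2: IF@3 ID@4 stall=2 (RAW on I1.r2 (WB@6)) EX@7 MEM@8 WB@9
I3 mul r1 <- r5,r2: IF@4 ID@7 stall=0 (-) EX@8 MEM@9 WB@10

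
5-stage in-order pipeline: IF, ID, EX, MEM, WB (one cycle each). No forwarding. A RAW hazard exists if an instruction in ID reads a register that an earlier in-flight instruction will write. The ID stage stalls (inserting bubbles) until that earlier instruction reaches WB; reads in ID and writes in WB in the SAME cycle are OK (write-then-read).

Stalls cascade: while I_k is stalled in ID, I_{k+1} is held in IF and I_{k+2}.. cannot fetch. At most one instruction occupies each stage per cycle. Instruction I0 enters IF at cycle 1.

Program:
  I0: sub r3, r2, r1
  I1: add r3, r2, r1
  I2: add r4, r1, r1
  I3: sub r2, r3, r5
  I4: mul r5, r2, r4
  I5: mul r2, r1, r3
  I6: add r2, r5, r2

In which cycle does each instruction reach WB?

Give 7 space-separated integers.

Answer: 5 6 7 9 12 13 16

Derivation:
I0 sub r3 <- r2,r1: IF@1 ID@2 stall=0 (-) EX@3 MEM@4 WB@5
I1 add r3 <- r2,r1: IF@2 ID@3 stall=0 (-) EX@4 MEM@5 WB@6
I2 add r4 <- r1,r1: IF@3 ID@4 stall=0 (-) EX@5 MEM@6 WB@7
I3 sub r2 <- r3,r5: IF@4 ID@5 stall=1 (RAW on I1.r3 (WB@6)) EX@7 MEM@8 WB@9
I4 mul r5 <- r2,r4: IF@5 ID@7 stall=2 (RAW on I3.r2 (WB@9)) EX@10 MEM@11 WB@12
I5 mul r2 <- r1,r3: IF@7 ID@10 stall=0 (-) EX@11 MEM@12 WB@13
I6 add r2 <- r5,r2: IF@10 ID@11 stall=2 (RAW on I5.r2 (WB@13)) EX@14 MEM@15 WB@16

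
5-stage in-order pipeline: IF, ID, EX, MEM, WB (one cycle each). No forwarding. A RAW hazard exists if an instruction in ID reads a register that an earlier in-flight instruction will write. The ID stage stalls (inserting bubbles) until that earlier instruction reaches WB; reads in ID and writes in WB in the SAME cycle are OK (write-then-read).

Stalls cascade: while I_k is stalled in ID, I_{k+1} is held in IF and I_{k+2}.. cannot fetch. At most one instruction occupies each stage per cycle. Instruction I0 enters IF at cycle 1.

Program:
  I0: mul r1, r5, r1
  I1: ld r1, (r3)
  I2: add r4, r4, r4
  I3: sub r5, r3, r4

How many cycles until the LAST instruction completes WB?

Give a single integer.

I0 mul r1 <- r5,r1: IF@1 ID@2 stall=0 (-) EX@3 MEM@4 WB@5
I1 ld r1 <- r3: IF@2 ID@3 stall=0 (-) EX@4 MEM@5 WB@6
I2 add r4 <- r4,r4: IF@3 ID@4 stall=0 (-) EX@5 MEM@6 WB@7
I3 sub r5 <- r3,r4: IF@4 ID@5 stall=2 (RAW on I2.r4 (WB@7)) EX@8 MEM@9 WB@10

Answer: 10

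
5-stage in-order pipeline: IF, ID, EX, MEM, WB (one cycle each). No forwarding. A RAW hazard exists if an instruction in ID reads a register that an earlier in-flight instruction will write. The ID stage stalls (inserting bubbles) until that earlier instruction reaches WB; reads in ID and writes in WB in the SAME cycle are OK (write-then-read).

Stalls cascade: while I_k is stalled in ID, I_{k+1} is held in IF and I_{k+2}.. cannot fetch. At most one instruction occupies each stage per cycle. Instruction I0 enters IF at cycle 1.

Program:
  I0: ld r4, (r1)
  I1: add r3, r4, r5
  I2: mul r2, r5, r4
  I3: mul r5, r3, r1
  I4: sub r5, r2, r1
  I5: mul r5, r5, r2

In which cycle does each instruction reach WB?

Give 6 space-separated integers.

I0 ld r4 <- r1: IF@1 ID@2 stall=0 (-) EX@3 MEM@4 WB@5
I1 add r3 <- r4,r5: IF@2 ID@3 stall=2 (RAW on I0.r4 (WB@5)) EX@6 MEM@7 WB@8
I2 mul r2 <- r5,r4: IF@3 ID@6 stall=0 (-) EX@7 MEM@8 WB@9
I3 mul r5 <- r3,r1: IF@6 ID@7 stall=1 (RAW on I1.r3 (WB@8)) EX@9 MEM@10 WB@11
I4 sub r5 <- r2,r1: IF@7 ID@9 stall=0 (-) EX@10 MEM@11 WB@12
I5 mul r5 <- r5,r2: IF@9 ID@10 stall=2 (RAW on I4.r5 (WB@12)) EX@13 MEM@14 WB@15

Answer: 5 8 9 11 12 15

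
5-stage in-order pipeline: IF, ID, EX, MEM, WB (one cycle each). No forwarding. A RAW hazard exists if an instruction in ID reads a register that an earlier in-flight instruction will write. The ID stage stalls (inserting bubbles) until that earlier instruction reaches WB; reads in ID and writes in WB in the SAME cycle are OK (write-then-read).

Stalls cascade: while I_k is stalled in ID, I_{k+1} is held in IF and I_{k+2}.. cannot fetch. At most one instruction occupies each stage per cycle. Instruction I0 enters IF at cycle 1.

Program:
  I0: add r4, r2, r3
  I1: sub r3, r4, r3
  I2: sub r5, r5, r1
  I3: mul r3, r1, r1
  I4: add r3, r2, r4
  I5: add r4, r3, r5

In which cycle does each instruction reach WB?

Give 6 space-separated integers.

Answer: 5 8 9 10 11 14

Derivation:
I0 add r4 <- r2,r3: IF@1 ID@2 stall=0 (-) EX@3 MEM@4 WB@5
I1 sub r3 <- r4,r3: IF@2 ID@3 stall=2 (RAW on I0.r4 (WB@5)) EX@6 MEM@7 WB@8
I2 sub r5 <- r5,r1: IF@3 ID@6 stall=0 (-) EX@7 MEM@8 WB@9
I3 mul r3 <- r1,r1: IF@6 ID@7 stall=0 (-) EX@8 MEM@9 WB@10
I4 add r3 <- r2,r4: IF@7 ID@8 stall=0 (-) EX@9 MEM@10 WB@11
I5 add r4 <- r3,r5: IF@8 ID@9 stall=2 (RAW on I4.r3 (WB@11)) EX@12 MEM@13 WB@14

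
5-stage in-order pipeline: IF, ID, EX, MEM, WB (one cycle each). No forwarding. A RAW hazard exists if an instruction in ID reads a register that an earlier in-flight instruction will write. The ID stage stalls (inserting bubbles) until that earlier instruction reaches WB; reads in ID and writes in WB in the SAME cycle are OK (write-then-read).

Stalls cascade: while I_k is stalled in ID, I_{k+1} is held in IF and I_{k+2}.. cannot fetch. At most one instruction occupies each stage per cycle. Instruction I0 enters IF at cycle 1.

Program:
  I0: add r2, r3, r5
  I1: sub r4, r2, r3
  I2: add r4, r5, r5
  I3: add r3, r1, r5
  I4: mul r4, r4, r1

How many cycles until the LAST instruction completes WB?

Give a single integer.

Answer: 12

Derivation:
I0 add r2 <- r3,r5: IF@1 ID@2 stall=0 (-) EX@3 MEM@4 WB@5
I1 sub r4 <- r2,r3: IF@2 ID@3 stall=2 (RAW on I0.r2 (WB@5)) EX@6 MEM@7 WB@8
I2 add r4 <- r5,r5: IF@3 ID@6 stall=0 (-) EX@7 MEM@8 WB@9
I3 add r3 <- r1,r5: IF@6 ID@7 stall=0 (-) EX@8 MEM@9 WB@10
I4 mul r4 <- r4,r1: IF@7 ID@8 stall=1 (RAW on I2.r4 (WB@9)) EX@10 MEM@11 WB@12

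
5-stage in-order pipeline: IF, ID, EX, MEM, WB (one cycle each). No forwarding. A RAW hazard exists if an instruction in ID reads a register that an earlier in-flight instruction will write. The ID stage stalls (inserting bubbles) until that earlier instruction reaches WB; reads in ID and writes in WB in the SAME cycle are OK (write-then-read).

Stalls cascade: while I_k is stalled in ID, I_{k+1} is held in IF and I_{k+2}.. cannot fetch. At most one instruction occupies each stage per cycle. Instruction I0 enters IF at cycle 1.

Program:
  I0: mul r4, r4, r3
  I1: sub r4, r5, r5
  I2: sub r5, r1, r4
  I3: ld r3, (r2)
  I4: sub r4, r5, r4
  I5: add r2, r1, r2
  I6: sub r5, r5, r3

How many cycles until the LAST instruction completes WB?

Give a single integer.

Answer: 14

Derivation:
I0 mul r4 <- r4,r3: IF@1 ID@2 stall=0 (-) EX@3 MEM@4 WB@5
I1 sub r4 <- r5,r5: IF@2 ID@3 stall=0 (-) EX@4 MEM@5 WB@6
I2 sub r5 <- r1,r4: IF@3 ID@4 stall=2 (RAW on I1.r4 (WB@6)) EX@7 MEM@8 WB@9
I3 ld r3 <- r2: IF@4 ID@7 stall=0 (-) EX@8 MEM@9 WB@10
I4 sub r4 <- r5,r4: IF@7 ID@8 stall=1 (RAW on I2.r5 (WB@9)) EX@10 MEM@11 WB@12
I5 add r2 <- r1,r2: IF@8 ID@10 stall=0 (-) EX@11 MEM@12 WB@13
I6 sub r5 <- r5,r3: IF@10 ID@11 stall=0 (-) EX@12 MEM@13 WB@14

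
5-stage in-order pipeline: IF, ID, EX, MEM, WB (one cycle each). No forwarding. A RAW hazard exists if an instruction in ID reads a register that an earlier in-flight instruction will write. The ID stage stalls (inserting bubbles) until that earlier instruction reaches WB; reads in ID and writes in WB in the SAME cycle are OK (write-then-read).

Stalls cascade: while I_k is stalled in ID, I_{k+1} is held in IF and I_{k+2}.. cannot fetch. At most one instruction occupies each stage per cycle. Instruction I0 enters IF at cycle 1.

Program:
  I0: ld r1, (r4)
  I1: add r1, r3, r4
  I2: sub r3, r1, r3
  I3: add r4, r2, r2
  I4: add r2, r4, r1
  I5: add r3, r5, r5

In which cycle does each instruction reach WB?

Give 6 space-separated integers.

I0 ld r1 <- r4: IF@1 ID@2 stall=0 (-) EX@3 MEM@4 WB@5
I1 add r1 <- r3,r4: IF@2 ID@3 stall=0 (-) EX@4 MEM@5 WB@6
I2 sub r3 <- r1,r3: IF@3 ID@4 stall=2 (RAW on I1.r1 (WB@6)) EX@7 MEM@8 WB@9
I3 add r4 <- r2,r2: IF@4 ID@7 stall=0 (-) EX@8 MEM@9 WB@10
I4 add r2 <- r4,r1: IF@7 ID@8 stall=2 (RAW on I3.r4 (WB@10)) EX@11 MEM@12 WB@13
I5 add r3 <- r5,r5: IF@8 ID@11 stall=0 (-) EX@12 MEM@13 WB@14

Answer: 5 6 9 10 13 14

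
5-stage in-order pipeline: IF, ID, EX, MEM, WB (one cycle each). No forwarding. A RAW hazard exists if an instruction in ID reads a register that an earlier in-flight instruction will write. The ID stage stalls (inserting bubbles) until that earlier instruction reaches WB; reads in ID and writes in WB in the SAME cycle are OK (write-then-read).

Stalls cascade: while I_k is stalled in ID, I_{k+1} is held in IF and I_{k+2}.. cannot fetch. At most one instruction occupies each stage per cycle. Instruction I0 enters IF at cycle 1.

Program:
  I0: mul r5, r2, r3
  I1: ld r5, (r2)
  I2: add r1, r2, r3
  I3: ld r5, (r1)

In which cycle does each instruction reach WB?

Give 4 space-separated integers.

Answer: 5 6 7 10

Derivation:
I0 mul r5 <- r2,r3: IF@1 ID@2 stall=0 (-) EX@3 MEM@4 WB@5
I1 ld r5 <- r2: IF@2 ID@3 stall=0 (-) EX@4 MEM@5 WB@6
I2 add r1 <- r2,r3: IF@3 ID@4 stall=0 (-) EX@5 MEM@6 WB@7
I3 ld r5 <- r1: IF@4 ID@5 stall=2 (RAW on I2.r1 (WB@7)) EX@8 MEM@9 WB@10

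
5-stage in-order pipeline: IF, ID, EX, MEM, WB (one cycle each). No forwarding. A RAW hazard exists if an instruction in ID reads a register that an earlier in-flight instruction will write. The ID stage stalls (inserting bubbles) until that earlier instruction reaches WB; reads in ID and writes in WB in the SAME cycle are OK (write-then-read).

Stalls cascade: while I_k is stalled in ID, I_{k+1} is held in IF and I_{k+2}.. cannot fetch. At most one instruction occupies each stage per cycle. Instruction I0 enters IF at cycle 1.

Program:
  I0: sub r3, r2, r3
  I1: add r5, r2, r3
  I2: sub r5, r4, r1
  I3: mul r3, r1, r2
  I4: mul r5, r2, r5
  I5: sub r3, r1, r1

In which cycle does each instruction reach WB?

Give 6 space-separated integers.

I0 sub r3 <- r2,r3: IF@1 ID@2 stall=0 (-) EX@3 MEM@4 WB@5
I1 add r5 <- r2,r3: IF@2 ID@3 stall=2 (RAW on I0.r3 (WB@5)) EX@6 MEM@7 WB@8
I2 sub r5 <- r4,r1: IF@3 ID@6 stall=0 (-) EX@7 MEM@8 WB@9
I3 mul r3 <- r1,r2: IF@6 ID@7 stall=0 (-) EX@8 MEM@9 WB@10
I4 mul r5 <- r2,r5: IF@7 ID@8 stall=1 (RAW on I2.r5 (WB@9)) EX@10 MEM@11 WB@12
I5 sub r3 <- r1,r1: IF@8 ID@10 stall=0 (-) EX@11 MEM@12 WB@13

Answer: 5 8 9 10 12 13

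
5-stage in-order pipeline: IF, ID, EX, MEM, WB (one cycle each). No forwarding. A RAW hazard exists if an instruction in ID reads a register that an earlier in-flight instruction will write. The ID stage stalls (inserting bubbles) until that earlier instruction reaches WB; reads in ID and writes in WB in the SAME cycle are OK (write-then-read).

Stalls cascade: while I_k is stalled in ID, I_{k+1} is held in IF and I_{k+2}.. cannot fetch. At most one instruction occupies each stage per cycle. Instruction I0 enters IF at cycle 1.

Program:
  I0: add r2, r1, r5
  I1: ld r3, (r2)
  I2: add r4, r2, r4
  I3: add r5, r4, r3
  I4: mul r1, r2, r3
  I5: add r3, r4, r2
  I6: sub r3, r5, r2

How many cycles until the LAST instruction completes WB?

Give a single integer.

Answer: 15

Derivation:
I0 add r2 <- r1,r5: IF@1 ID@2 stall=0 (-) EX@3 MEM@4 WB@5
I1 ld r3 <- r2: IF@2 ID@3 stall=2 (RAW on I0.r2 (WB@5)) EX@6 MEM@7 WB@8
I2 add r4 <- r2,r4: IF@3 ID@6 stall=0 (-) EX@7 MEM@8 WB@9
I3 add r5 <- r4,r3: IF@6 ID@7 stall=2 (RAW on I2.r4 (WB@9)) EX@10 MEM@11 WB@12
I4 mul r1 <- r2,r3: IF@7 ID@10 stall=0 (-) EX@11 MEM@12 WB@13
I5 add r3 <- r4,r2: IF@10 ID@11 stall=0 (-) EX@12 MEM@13 WB@14
I6 sub r3 <- r5,r2: IF@11 ID@12 stall=0 (-) EX@13 MEM@14 WB@15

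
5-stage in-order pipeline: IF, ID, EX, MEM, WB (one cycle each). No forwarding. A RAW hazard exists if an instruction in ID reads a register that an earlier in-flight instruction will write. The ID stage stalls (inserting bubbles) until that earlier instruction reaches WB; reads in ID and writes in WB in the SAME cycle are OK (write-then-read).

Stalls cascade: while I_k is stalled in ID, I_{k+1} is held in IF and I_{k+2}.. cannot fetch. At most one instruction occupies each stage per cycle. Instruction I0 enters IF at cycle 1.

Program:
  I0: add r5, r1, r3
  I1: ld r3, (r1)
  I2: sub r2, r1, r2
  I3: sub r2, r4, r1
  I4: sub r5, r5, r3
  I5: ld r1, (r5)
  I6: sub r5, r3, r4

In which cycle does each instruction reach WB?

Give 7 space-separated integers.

I0 add r5 <- r1,r3: IF@1 ID@2 stall=0 (-) EX@3 MEM@4 WB@5
I1 ld r3 <- r1: IF@2 ID@3 stall=0 (-) EX@4 MEM@5 WB@6
I2 sub r2 <- r1,r2: IF@3 ID@4 stall=0 (-) EX@5 MEM@6 WB@7
I3 sub r2 <- r4,r1: IF@4 ID@5 stall=0 (-) EX@6 MEM@7 WB@8
I4 sub r5 <- r5,r3: IF@5 ID@6 stall=0 (-) EX@7 MEM@8 WB@9
I5 ld r1 <- r5: IF@6 ID@7 stall=2 (RAW on I4.r5 (WB@9)) EX@10 MEM@11 WB@12
I6 sub r5 <- r3,r4: IF@7 ID@10 stall=0 (-) EX@11 MEM@12 WB@13

Answer: 5 6 7 8 9 12 13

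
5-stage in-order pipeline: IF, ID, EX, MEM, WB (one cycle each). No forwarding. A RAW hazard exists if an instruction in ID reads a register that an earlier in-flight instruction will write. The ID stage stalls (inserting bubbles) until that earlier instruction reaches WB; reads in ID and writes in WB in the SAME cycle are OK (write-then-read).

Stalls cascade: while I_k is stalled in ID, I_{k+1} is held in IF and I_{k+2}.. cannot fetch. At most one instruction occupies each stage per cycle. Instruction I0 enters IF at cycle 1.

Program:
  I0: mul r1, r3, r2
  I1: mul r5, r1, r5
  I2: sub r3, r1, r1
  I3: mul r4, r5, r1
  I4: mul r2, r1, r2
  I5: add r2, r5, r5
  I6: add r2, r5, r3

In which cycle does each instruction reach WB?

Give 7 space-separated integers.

I0 mul r1 <- r3,r2: IF@1 ID@2 stall=0 (-) EX@3 MEM@4 WB@5
I1 mul r5 <- r1,r5: IF@2 ID@3 stall=2 (RAW on I0.r1 (WB@5)) EX@6 MEM@7 WB@8
I2 sub r3 <- r1,r1: IF@3 ID@6 stall=0 (-) EX@7 MEM@8 WB@9
I3 mul r4 <- r5,r1: IF@6 ID@7 stall=1 (RAW on I1.r5 (WB@8)) EX@9 MEM@10 WB@11
I4 mul r2 <- r1,r2: IF@7 ID@9 stall=0 (-) EX@10 MEM@11 WB@12
I5 add r2 <- r5,r5: IF@9 ID@10 stall=0 (-) EX@11 MEM@12 WB@13
I6 add r2 <- r5,r3: IF@10 ID@11 stall=0 (-) EX@12 MEM@13 WB@14

Answer: 5 8 9 11 12 13 14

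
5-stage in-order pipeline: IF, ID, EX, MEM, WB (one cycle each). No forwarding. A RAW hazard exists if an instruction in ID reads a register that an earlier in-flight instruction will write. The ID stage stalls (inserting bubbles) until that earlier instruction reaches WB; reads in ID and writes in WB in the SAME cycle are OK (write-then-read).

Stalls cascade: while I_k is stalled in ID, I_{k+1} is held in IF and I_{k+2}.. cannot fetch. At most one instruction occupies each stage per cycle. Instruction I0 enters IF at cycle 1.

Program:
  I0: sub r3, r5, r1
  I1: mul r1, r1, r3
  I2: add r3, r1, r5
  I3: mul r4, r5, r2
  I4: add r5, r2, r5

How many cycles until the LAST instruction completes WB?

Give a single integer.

Answer: 13

Derivation:
I0 sub r3 <- r5,r1: IF@1 ID@2 stall=0 (-) EX@3 MEM@4 WB@5
I1 mul r1 <- r1,r3: IF@2 ID@3 stall=2 (RAW on I0.r3 (WB@5)) EX@6 MEM@7 WB@8
I2 add r3 <- r1,r5: IF@3 ID@6 stall=2 (RAW on I1.r1 (WB@8)) EX@9 MEM@10 WB@11
I3 mul r4 <- r5,r2: IF@6 ID@9 stall=0 (-) EX@10 MEM@11 WB@12
I4 add r5 <- r2,r5: IF@9 ID@10 stall=0 (-) EX@11 MEM@12 WB@13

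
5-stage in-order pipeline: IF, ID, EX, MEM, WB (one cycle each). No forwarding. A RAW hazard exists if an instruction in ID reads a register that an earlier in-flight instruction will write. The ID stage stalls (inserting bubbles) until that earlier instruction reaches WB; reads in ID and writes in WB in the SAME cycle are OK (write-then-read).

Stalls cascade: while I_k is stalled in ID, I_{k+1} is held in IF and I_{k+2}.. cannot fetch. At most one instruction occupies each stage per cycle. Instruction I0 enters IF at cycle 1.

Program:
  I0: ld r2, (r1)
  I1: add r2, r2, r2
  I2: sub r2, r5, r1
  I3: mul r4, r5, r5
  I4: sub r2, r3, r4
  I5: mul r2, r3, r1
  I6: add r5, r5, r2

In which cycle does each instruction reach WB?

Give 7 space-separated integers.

Answer: 5 8 9 10 13 14 17

Derivation:
I0 ld r2 <- r1: IF@1 ID@2 stall=0 (-) EX@3 MEM@4 WB@5
I1 add r2 <- r2,r2: IF@2 ID@3 stall=2 (RAW on I0.r2 (WB@5)) EX@6 MEM@7 WB@8
I2 sub r2 <- r5,r1: IF@3 ID@6 stall=0 (-) EX@7 MEM@8 WB@9
I3 mul r4 <- r5,r5: IF@6 ID@7 stall=0 (-) EX@8 MEM@9 WB@10
I4 sub r2 <- r3,r4: IF@7 ID@8 stall=2 (RAW on I3.r4 (WB@10)) EX@11 MEM@12 WB@13
I5 mul r2 <- r3,r1: IF@8 ID@11 stall=0 (-) EX@12 MEM@13 WB@14
I6 add r5 <- r5,r2: IF@11 ID@12 stall=2 (RAW on I5.r2 (WB@14)) EX@15 MEM@16 WB@17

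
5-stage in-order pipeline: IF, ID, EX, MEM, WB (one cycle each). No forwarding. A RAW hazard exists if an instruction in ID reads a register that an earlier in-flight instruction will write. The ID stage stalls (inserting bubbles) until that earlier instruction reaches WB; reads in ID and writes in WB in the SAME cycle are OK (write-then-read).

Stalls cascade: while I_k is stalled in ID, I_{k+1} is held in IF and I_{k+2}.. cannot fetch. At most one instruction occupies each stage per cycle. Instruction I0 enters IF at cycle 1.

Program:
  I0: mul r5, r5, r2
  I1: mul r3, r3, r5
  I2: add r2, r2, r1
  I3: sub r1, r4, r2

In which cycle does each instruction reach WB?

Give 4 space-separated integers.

I0 mul r5 <- r5,r2: IF@1 ID@2 stall=0 (-) EX@3 MEM@4 WB@5
I1 mul r3 <- r3,r5: IF@2 ID@3 stall=2 (RAW on I0.r5 (WB@5)) EX@6 MEM@7 WB@8
I2 add r2 <- r2,r1: IF@3 ID@6 stall=0 (-) EX@7 MEM@8 WB@9
I3 sub r1 <- r4,r2: IF@6 ID@7 stall=2 (RAW on I2.r2 (WB@9)) EX@10 MEM@11 WB@12

Answer: 5 8 9 12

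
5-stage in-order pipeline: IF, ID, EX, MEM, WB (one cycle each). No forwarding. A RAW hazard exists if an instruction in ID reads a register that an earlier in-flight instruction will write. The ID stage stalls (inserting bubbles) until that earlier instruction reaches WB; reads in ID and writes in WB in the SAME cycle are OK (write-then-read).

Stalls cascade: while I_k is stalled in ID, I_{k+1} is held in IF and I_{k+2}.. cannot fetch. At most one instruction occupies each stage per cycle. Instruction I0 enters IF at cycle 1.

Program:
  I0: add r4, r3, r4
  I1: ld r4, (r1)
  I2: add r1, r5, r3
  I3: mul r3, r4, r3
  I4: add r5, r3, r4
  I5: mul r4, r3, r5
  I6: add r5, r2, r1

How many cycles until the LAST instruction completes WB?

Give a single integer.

I0 add r4 <- r3,r4: IF@1 ID@2 stall=0 (-) EX@3 MEM@4 WB@5
I1 ld r4 <- r1: IF@2 ID@3 stall=0 (-) EX@4 MEM@5 WB@6
I2 add r1 <- r5,r3: IF@3 ID@4 stall=0 (-) EX@5 MEM@6 WB@7
I3 mul r3 <- r4,r3: IF@4 ID@5 stall=1 (RAW on I1.r4 (WB@6)) EX@7 MEM@8 WB@9
I4 add r5 <- r3,r4: IF@5 ID@7 stall=2 (RAW on I3.r3 (WB@9)) EX@10 MEM@11 WB@12
I5 mul r4 <- r3,r5: IF@7 ID@10 stall=2 (RAW on I4.r5 (WB@12)) EX@13 MEM@14 WB@15
I6 add r5 <- r2,r1: IF@10 ID@13 stall=0 (-) EX@14 MEM@15 WB@16

Answer: 16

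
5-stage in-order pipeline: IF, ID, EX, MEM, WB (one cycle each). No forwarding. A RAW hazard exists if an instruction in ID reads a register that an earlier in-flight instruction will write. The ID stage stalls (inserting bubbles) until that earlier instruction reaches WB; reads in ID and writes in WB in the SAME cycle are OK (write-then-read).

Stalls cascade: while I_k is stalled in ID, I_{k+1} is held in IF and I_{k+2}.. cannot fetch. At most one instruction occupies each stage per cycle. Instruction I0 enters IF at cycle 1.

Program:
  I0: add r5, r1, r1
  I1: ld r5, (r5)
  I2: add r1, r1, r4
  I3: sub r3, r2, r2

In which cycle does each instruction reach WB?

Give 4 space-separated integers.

Answer: 5 8 9 10

Derivation:
I0 add r5 <- r1,r1: IF@1 ID@2 stall=0 (-) EX@3 MEM@4 WB@5
I1 ld r5 <- r5: IF@2 ID@3 stall=2 (RAW on I0.r5 (WB@5)) EX@6 MEM@7 WB@8
I2 add r1 <- r1,r4: IF@3 ID@6 stall=0 (-) EX@7 MEM@8 WB@9
I3 sub r3 <- r2,r2: IF@6 ID@7 stall=0 (-) EX@8 MEM@9 WB@10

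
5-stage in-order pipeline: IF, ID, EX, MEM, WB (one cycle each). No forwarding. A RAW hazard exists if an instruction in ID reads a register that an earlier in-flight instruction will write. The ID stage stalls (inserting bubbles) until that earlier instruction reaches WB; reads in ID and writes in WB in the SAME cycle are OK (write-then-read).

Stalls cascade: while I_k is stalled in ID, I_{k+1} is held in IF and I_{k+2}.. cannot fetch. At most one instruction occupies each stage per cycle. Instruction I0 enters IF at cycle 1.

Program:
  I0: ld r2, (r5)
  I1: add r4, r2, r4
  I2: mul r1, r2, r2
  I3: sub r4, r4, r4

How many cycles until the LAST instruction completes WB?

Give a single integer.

Answer: 11

Derivation:
I0 ld r2 <- r5: IF@1 ID@2 stall=0 (-) EX@3 MEM@4 WB@5
I1 add r4 <- r2,r4: IF@2 ID@3 stall=2 (RAW on I0.r2 (WB@5)) EX@6 MEM@7 WB@8
I2 mul r1 <- r2,r2: IF@3 ID@6 stall=0 (-) EX@7 MEM@8 WB@9
I3 sub r4 <- r4,r4: IF@6 ID@7 stall=1 (RAW on I1.r4 (WB@8)) EX@9 MEM@10 WB@11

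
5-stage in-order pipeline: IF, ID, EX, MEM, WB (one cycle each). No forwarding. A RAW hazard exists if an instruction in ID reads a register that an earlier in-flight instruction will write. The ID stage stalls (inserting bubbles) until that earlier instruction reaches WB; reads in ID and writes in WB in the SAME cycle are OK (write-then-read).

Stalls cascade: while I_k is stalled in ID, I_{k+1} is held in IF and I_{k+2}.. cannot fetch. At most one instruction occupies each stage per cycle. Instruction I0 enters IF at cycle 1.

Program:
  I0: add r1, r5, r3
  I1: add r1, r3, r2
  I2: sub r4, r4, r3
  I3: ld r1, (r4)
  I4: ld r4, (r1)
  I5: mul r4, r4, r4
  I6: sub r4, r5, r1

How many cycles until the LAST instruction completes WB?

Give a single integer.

I0 add r1 <- r5,r3: IF@1 ID@2 stall=0 (-) EX@3 MEM@4 WB@5
I1 add r1 <- r3,r2: IF@2 ID@3 stall=0 (-) EX@4 MEM@5 WB@6
I2 sub r4 <- r4,r3: IF@3 ID@4 stall=0 (-) EX@5 MEM@6 WB@7
I3 ld r1 <- r4: IF@4 ID@5 stall=2 (RAW on I2.r4 (WB@7)) EX@8 MEM@9 WB@10
I4 ld r4 <- r1: IF@5 ID@8 stall=2 (RAW on I3.r1 (WB@10)) EX@11 MEM@12 WB@13
I5 mul r4 <- r4,r4: IF@8 ID@11 stall=2 (RAW on I4.r4 (WB@13)) EX@14 MEM@15 WB@16
I6 sub r4 <- r5,r1: IF@11 ID@14 stall=0 (-) EX@15 MEM@16 WB@17

Answer: 17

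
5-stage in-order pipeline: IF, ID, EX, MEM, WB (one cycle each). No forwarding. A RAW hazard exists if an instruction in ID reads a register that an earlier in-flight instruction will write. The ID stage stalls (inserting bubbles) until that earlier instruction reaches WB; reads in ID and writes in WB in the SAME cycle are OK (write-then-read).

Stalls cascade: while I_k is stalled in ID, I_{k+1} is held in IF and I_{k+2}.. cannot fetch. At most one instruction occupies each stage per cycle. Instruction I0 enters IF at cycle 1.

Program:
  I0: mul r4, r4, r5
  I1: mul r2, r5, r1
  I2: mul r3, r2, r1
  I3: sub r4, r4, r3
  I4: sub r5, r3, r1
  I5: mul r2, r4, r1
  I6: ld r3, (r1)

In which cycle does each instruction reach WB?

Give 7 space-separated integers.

Answer: 5 6 9 12 13 15 16

Derivation:
I0 mul r4 <- r4,r5: IF@1 ID@2 stall=0 (-) EX@3 MEM@4 WB@5
I1 mul r2 <- r5,r1: IF@2 ID@3 stall=0 (-) EX@4 MEM@5 WB@6
I2 mul r3 <- r2,r1: IF@3 ID@4 stall=2 (RAW on I1.r2 (WB@6)) EX@7 MEM@8 WB@9
I3 sub r4 <- r4,r3: IF@4 ID@7 stall=2 (RAW on I2.r3 (WB@9)) EX@10 MEM@11 WB@12
I4 sub r5 <- r3,r1: IF@7 ID@10 stall=0 (-) EX@11 MEM@12 WB@13
I5 mul r2 <- r4,r1: IF@10 ID@11 stall=1 (RAW on I3.r4 (WB@12)) EX@13 MEM@14 WB@15
I6 ld r3 <- r1: IF@11 ID@13 stall=0 (-) EX@14 MEM@15 WB@16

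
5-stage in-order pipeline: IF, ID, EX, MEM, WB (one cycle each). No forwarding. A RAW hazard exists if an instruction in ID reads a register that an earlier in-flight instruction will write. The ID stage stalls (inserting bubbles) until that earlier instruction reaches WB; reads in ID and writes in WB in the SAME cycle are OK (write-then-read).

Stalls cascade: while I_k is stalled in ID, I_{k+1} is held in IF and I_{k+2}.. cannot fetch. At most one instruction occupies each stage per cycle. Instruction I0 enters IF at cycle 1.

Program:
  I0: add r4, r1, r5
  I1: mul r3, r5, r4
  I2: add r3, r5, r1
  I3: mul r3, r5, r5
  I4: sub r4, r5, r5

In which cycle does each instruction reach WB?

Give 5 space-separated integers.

I0 add r4 <- r1,r5: IF@1 ID@2 stall=0 (-) EX@3 MEM@4 WB@5
I1 mul r3 <- r5,r4: IF@2 ID@3 stall=2 (RAW on I0.r4 (WB@5)) EX@6 MEM@7 WB@8
I2 add r3 <- r5,r1: IF@3 ID@6 stall=0 (-) EX@7 MEM@8 WB@9
I3 mul r3 <- r5,r5: IF@6 ID@7 stall=0 (-) EX@8 MEM@9 WB@10
I4 sub r4 <- r5,r5: IF@7 ID@8 stall=0 (-) EX@9 MEM@10 WB@11

Answer: 5 8 9 10 11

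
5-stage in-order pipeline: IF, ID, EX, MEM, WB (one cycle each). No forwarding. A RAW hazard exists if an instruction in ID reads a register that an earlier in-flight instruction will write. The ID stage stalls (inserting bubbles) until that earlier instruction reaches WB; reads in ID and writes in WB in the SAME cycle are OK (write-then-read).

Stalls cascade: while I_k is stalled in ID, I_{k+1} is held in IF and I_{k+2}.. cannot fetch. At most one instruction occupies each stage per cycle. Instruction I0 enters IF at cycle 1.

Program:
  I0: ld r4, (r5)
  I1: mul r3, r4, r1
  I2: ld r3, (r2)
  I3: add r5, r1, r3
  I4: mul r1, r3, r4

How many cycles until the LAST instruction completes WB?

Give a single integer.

I0 ld r4 <- r5: IF@1 ID@2 stall=0 (-) EX@3 MEM@4 WB@5
I1 mul r3 <- r4,r1: IF@2 ID@3 stall=2 (RAW on I0.r4 (WB@5)) EX@6 MEM@7 WB@8
I2 ld r3 <- r2: IF@3 ID@6 stall=0 (-) EX@7 MEM@8 WB@9
I3 add r5 <- r1,r3: IF@6 ID@7 stall=2 (RAW on I2.r3 (WB@9)) EX@10 MEM@11 WB@12
I4 mul r1 <- r3,r4: IF@7 ID@10 stall=0 (-) EX@11 MEM@12 WB@13

Answer: 13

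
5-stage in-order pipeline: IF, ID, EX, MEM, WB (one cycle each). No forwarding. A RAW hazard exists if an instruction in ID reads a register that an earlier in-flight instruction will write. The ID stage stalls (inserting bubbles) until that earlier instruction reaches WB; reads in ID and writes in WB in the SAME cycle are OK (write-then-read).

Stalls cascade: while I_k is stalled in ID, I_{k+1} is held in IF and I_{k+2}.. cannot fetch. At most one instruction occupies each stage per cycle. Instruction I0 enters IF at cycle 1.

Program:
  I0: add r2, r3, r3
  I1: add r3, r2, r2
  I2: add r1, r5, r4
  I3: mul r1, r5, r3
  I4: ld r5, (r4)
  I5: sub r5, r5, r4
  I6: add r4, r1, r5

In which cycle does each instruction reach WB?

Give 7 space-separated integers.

I0 add r2 <- r3,r3: IF@1 ID@2 stall=0 (-) EX@3 MEM@4 WB@5
I1 add r3 <- r2,r2: IF@2 ID@3 stall=2 (RAW on I0.r2 (WB@5)) EX@6 MEM@7 WB@8
I2 add r1 <- r5,r4: IF@3 ID@6 stall=0 (-) EX@7 MEM@8 WB@9
I3 mul r1 <- r5,r3: IF@6 ID@7 stall=1 (RAW on I1.r3 (WB@8)) EX@9 MEM@10 WB@11
I4 ld r5 <- r4: IF@7 ID@9 stall=0 (-) EX@10 MEM@11 WB@12
I5 sub r5 <- r5,r4: IF@9 ID@10 stall=2 (RAW on I4.r5 (WB@12)) EX@13 MEM@14 WB@15
I6 add r4 <- r1,r5: IF@10 ID@13 stall=2 (RAW on I5.r5 (WB@15)) EX@16 MEM@17 WB@18

Answer: 5 8 9 11 12 15 18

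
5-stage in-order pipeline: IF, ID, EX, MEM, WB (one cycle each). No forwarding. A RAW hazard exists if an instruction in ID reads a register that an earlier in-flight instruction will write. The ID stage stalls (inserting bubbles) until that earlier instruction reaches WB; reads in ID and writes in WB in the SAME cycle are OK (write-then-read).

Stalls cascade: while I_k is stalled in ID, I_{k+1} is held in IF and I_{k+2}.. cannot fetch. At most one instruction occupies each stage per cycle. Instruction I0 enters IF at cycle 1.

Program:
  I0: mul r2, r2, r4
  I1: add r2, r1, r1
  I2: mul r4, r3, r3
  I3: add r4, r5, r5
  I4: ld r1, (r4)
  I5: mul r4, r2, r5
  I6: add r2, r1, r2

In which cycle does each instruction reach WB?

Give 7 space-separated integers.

Answer: 5 6 7 8 11 12 14

Derivation:
I0 mul r2 <- r2,r4: IF@1 ID@2 stall=0 (-) EX@3 MEM@4 WB@5
I1 add r2 <- r1,r1: IF@2 ID@3 stall=0 (-) EX@4 MEM@5 WB@6
I2 mul r4 <- r3,r3: IF@3 ID@4 stall=0 (-) EX@5 MEM@6 WB@7
I3 add r4 <- r5,r5: IF@4 ID@5 stall=0 (-) EX@6 MEM@7 WB@8
I4 ld r1 <- r4: IF@5 ID@6 stall=2 (RAW on I3.r4 (WB@8)) EX@9 MEM@10 WB@11
I5 mul r4 <- r2,r5: IF@6 ID@9 stall=0 (-) EX@10 MEM@11 WB@12
I6 add r2 <- r1,r2: IF@9 ID@10 stall=1 (RAW on I4.r1 (WB@11)) EX@12 MEM@13 WB@14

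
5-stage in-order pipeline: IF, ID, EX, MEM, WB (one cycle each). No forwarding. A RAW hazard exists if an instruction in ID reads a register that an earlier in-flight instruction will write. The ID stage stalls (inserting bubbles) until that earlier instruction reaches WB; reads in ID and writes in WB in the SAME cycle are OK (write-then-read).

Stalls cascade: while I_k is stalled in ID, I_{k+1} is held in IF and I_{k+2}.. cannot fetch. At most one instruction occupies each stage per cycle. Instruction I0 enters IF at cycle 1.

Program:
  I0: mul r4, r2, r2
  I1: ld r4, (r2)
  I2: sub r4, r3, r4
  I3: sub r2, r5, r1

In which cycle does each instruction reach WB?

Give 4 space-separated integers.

Answer: 5 6 9 10

Derivation:
I0 mul r4 <- r2,r2: IF@1 ID@2 stall=0 (-) EX@3 MEM@4 WB@5
I1 ld r4 <- r2: IF@2 ID@3 stall=0 (-) EX@4 MEM@5 WB@6
I2 sub r4 <- r3,r4: IF@3 ID@4 stall=2 (RAW on I1.r4 (WB@6)) EX@7 MEM@8 WB@9
I3 sub r2 <- r5,r1: IF@4 ID@7 stall=0 (-) EX@8 MEM@9 WB@10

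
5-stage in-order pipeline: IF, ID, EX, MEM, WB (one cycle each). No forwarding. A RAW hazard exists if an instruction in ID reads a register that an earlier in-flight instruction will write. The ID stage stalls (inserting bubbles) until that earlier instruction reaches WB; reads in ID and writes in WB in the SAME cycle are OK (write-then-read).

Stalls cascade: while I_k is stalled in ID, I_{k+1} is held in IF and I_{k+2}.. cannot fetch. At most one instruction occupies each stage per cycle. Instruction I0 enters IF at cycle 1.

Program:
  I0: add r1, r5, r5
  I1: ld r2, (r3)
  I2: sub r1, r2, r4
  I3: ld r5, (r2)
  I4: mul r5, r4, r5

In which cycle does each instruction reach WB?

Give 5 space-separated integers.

Answer: 5 6 9 10 13

Derivation:
I0 add r1 <- r5,r5: IF@1 ID@2 stall=0 (-) EX@3 MEM@4 WB@5
I1 ld r2 <- r3: IF@2 ID@3 stall=0 (-) EX@4 MEM@5 WB@6
I2 sub r1 <- r2,r4: IF@3 ID@4 stall=2 (RAW on I1.r2 (WB@6)) EX@7 MEM@8 WB@9
I3 ld r5 <- r2: IF@4 ID@7 stall=0 (-) EX@8 MEM@9 WB@10
I4 mul r5 <- r4,r5: IF@7 ID@8 stall=2 (RAW on I3.r5 (WB@10)) EX@11 MEM@12 WB@13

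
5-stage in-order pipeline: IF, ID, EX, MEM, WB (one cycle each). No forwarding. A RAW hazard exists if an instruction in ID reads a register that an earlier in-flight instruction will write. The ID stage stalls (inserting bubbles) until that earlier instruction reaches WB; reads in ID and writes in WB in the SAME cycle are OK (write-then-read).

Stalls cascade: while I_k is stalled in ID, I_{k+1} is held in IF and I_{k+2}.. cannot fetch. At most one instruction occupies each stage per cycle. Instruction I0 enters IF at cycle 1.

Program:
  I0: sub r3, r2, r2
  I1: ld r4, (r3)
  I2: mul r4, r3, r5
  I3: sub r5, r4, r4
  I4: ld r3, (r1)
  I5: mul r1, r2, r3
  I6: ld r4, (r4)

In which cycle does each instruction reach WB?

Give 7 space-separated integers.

Answer: 5 8 9 12 13 16 17

Derivation:
I0 sub r3 <- r2,r2: IF@1 ID@2 stall=0 (-) EX@3 MEM@4 WB@5
I1 ld r4 <- r3: IF@2 ID@3 stall=2 (RAW on I0.r3 (WB@5)) EX@6 MEM@7 WB@8
I2 mul r4 <- r3,r5: IF@3 ID@6 stall=0 (-) EX@7 MEM@8 WB@9
I3 sub r5 <- r4,r4: IF@6 ID@7 stall=2 (RAW on I2.r4 (WB@9)) EX@10 MEM@11 WB@12
I4 ld r3 <- r1: IF@7 ID@10 stall=0 (-) EX@11 MEM@12 WB@13
I5 mul r1 <- r2,r3: IF@10 ID@11 stall=2 (RAW on I4.r3 (WB@13)) EX@14 MEM@15 WB@16
I6 ld r4 <- r4: IF@11 ID@14 stall=0 (-) EX@15 MEM@16 WB@17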